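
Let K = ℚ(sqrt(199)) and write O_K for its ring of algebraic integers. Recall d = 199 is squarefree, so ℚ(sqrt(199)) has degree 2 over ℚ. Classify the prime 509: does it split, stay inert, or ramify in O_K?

p splits

Since 199 ≢ 1 mod 4, the ring of integers is ℤ[√199] with discriminant 4·199 = 796.
Since gcd(509, 796) = 1 the prime 509 does not ramify.
Legendre symbol by Euler's criterion: (199/509) ≡ 199^254 ≡ 1 (mod 509), i.e. (199/509) = 1.
(199/509) = 1, so 509 splits.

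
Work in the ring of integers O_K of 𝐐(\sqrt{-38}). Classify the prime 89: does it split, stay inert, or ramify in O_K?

p is inert

d = -38 ≡ 2 (mod 4), so O_K = ℤ[√-38] and disc(K) = 4d = -152.
disc(K) = -152 is not divisible by 89; 89 is unramified.
(-38/89) = 51^44 mod 89 = 88, giving Legendre symbol -1.
(-38/89) = -1, so 89 is inert.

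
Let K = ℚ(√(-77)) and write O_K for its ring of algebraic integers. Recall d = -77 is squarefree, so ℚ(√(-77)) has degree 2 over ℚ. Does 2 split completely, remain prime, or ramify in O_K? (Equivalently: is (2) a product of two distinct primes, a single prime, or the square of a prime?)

Since -77 ≢ 1 mod 4, the ring of integers is ℤ[√-77] with discriminant 4·(-77) = -308.
2 divides disc(K) = -308, so 2 ramifies.

ramified — (2) = 𝔭²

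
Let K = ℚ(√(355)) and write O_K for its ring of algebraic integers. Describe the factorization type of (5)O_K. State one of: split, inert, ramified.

p ramifies

Since 355 ≢ 1 mod 4, the ring of integers is ℤ[√355] with discriminant 4·355 = 1420.
Ramification test: 5 | 1420. The prime 5 ramifies in K.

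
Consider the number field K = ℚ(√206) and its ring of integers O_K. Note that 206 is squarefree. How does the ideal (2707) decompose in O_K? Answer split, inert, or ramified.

Since 206 ≢ 1 mod 4, the ring of integers is ℤ[√206] with discriminant 4·206 = 824.
Since gcd(2707, 824) = 1 the prime 2707 does not ramify.
Compute (206/2707) via Euler: 206^((2707-1)/2) mod 2707 = 1, so (206/2707) = 1.
d is a quadratic residue mod p, hence 2707 splits in O_K.

split — (2707) = 𝔭₁𝔭₂ with 𝔭₁ ≠ 𝔭₂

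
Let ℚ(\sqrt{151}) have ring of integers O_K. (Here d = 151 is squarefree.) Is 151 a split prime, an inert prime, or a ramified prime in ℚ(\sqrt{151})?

ramified — (151) = 𝔭²

Since 151 ≢ 1 mod 4, the ring of integers is ℤ[√151] with discriminant 4·151 = 604.
151 divides disc(K) = 604, so 151 ramifies.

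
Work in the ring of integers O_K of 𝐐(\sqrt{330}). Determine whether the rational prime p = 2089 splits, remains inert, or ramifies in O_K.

d = 330 ≡ 2 (mod 4), so O_K = ℤ[√330] and disc(K) = 4d = 1320.
Since gcd(2089, 1320) = 1 the prime 2089 does not ramify.
(330/2089) = 330^1044 mod 2089 = 2088, giving Legendre symbol -1.
d is a non-residue mod p, hence 2089 remains inert in O_K.

p is inert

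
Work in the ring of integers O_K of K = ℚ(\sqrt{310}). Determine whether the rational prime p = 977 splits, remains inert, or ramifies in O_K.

310 mod 4 = 2, hence disc K = 4·310 = 1240 and O_K = ℤ[√310].
977 ∤ 1240, so 977 is unramified.
Legendre symbol by Euler's criterion: (310/977) ≡ 310^488 ≡ 976 (mod 977), i.e. (310/977) = -1.
(310/977) = -1, so 977 is inert.

remains prime (inert)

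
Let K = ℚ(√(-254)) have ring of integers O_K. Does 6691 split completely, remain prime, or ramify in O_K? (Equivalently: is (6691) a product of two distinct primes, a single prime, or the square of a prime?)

inert

-254 mod 4 = 2, hence disc K = 4·(-254) = -1016 and O_K = ℤ[√-254].
Since gcd(6691, -1016) = 1 the prime 6691 does not ramify.
(-254/6691) = 6437^3345 mod 6691 = 6690, giving Legendre symbol -1.
Legendre symbol -1 ⇒ 6691 is inert.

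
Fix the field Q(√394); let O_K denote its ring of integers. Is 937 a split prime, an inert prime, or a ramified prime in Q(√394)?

inert

Since 394 ≢ 1 mod 4, the ring of integers is ℤ[√394] with discriminant 4·394 = 1576.
Since gcd(937, 1576) = 1 the prime 937 does not ramify.
(394/937) = 394^468 mod 937 = 936, giving Legendre symbol -1.
d is a non-residue mod p, hence 937 remains inert in O_K.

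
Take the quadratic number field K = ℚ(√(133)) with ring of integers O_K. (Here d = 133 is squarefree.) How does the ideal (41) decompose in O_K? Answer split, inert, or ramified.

Since 133 ≡ 1 mod 4, the ring of integers is ℤ[(1+√133)/2] with discriminant 133.
disc(K) = 133 is not divisible by 41; 41 is unramified.
Euler's criterion: 133^20 mod 41 = 1. Thus (133|41) = 1.
d is a quadratic residue mod p, hence 41 splits in O_K.

split — (41) = 𝔭₁𝔭₂ with 𝔭₁ ≠ 𝔭₂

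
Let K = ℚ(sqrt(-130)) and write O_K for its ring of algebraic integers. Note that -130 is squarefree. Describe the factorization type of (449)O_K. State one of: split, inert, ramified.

inert — (449) stays prime in O_K

d = -130 ≡ 2 (mod 4), so O_K = ℤ[√-130] and disc(K) = 4d = -520.
disc(K) = -520 is not divisible by 449; 449 is unramified.
Euler's criterion: (-130)^224 mod 449 = 448. Thus (-130|449) = -1.
(-130/449) = -1, so 449 is inert.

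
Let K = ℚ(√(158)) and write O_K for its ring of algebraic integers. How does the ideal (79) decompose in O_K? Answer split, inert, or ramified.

ramified — (79) = 𝔭²

d = 158 ≡ 2 (mod 4), so O_K = ℤ[√158] and disc(K) = 4d = 632.
Ramification test: 79 | 632. The prime 79 ramifies in K.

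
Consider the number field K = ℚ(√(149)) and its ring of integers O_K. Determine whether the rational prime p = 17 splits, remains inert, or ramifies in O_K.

splits completely

Since 149 ≡ 1 mod 4, the ring of integers is ℤ[(1+√149)/2] with discriminant 149.
17 ∤ 149, so 17 is unramified.
Euler's criterion: 149^8 mod 17 = 1. Thus (149|17) = 1.
d is a quadratic residue mod p, hence 17 splits in O_K.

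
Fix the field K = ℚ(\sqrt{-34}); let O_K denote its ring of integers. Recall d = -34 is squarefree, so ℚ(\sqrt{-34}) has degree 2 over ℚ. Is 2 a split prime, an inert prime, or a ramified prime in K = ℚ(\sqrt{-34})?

Since -34 ≢ 1 mod 4, the ring of integers is ℤ[√-34] with discriminant 4·(-34) = -136.
Ramification test: 2 | -136. The prime 2 ramifies in K.

2 is ramified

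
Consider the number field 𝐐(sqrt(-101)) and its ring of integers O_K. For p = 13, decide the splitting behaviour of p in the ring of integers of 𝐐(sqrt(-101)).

Since -101 ≢ 1 mod 4, the ring of integers is ℤ[√-101] with discriminant 4·(-101) = -404.
disc(K) = -404 is not divisible by 13; 13 is unramified.
Euler's criterion: (-101)^6 mod 13 = 1. Thus (-101|13) = 1.
(-101/13) = 1, so 13 splits.

13 splits in O_K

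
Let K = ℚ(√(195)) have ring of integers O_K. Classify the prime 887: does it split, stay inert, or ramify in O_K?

remains prime (inert)

d = 195 ≡ 3 (mod 4), so O_K = ℤ[√195] and disc(K) = 4d = 780.
Since gcd(887, 780) = 1 the prime 887 does not ramify.
(195/887) = 195^443 mod 887 = 886, giving Legendre symbol -1.
Legendre symbol -1 ⇒ 887 is inert.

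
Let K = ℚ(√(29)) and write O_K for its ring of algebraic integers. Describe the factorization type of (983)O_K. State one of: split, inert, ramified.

Since 29 ≡ 1 mod 4, the ring of integers is ℤ[(1+√29)/2] with discriminant 29.
Since gcd(983, 29) = 1 the prime 983 does not ramify.
Compute (29/983) via Euler: 29^((983-1)/2) mod 983 = 982, so (29/983) = -1.
(29/983) = -1, so 983 is inert.

983 remains inert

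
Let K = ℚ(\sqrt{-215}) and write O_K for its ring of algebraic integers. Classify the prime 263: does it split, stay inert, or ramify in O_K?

d = -215 ≡ 1 (mod 4), so O_K = ℤ[(1+√-215)/2] and disc(K) = d = -215.
disc(K) = -215 is not divisible by 263; 263 is unramified.
Compute (-215/263) via Euler: 48^((263-1)/2) mod 263 = 1, so (-215/263) = 1.
(-215/263) = 1, so 263 splits.

p splits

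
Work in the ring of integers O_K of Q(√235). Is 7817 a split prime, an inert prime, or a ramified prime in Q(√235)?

p splits

d = 235 ≡ 3 (mod 4), so O_K = ℤ[√235] and disc(K) = 4d = 940.
7817 ∤ 940, so 7817 is unramified.
(235/7817) = 235^3908 mod 7817 = 1, giving Legendre symbol 1.
(235/7817) = 1, so 7817 splits.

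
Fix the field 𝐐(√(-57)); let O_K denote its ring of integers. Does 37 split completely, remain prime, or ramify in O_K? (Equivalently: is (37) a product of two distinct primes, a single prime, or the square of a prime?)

remains prime (inert)

-57 mod 4 = 3, hence disc K = 4·(-57) = -228 and O_K = ℤ[√-57].
37 ∤ -228, so 37 is unramified.
Euler's criterion: (-57)^18 mod 37 = 36. Thus (-57|37) = -1.
Legendre symbol -1 ⇒ 37 is inert.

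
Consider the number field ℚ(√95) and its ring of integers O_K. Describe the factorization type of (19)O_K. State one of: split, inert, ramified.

d = 95 ≡ 3 (mod 4), so O_K = ℤ[√95] and disc(K) = 4d = 380.
disc(K) = 380 = 19·20, so p = 19 is ramified.

ramified — (19) = 𝔭²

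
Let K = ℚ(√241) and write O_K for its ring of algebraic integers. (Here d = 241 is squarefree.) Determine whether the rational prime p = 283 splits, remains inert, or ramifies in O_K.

remains prime (inert)

d = 241 ≡ 1 (mod 4), so O_K = ℤ[(1+√241)/2] and disc(K) = d = 241.
283 ∤ 241, so 283 is unramified.
Euler's criterion: 241^141 mod 283 = 282. Thus (241|283) = -1.
(241/283) = -1, so 283 is inert.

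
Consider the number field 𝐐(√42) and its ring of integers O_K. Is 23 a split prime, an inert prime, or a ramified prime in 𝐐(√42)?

42 mod 4 = 2, hence disc K = 4·42 = 168 and O_K = ℤ[√42].
23 ∤ 168, so 23 is unramified.
Euler's criterion: 42^11 mod 23 = 22. Thus (42|23) = -1.
d is a non-residue mod p, hence 23 remains inert in O_K.

remains prime (inert)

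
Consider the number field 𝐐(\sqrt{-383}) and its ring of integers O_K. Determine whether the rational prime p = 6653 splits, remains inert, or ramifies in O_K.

6653 splits in O_K

Since -383 ≡ 1 mod 4, the ring of integers is ℤ[(1+√-383)/2] with discriminant -383.
6653 ∤ -383, so 6653 is unramified.
Legendre symbol by Euler's criterion: (-383/6653) ≡ (-383)^3326 ≡ 1 (mod 6653), i.e. (-383/6653) = 1.
(-383/6653) = 1, so 6653 splits.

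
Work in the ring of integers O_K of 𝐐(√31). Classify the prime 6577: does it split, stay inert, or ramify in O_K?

6577 splits in O_K

31 mod 4 = 3, hence disc K = 4·31 = 124 and O_K = ℤ[√31].
Since gcd(6577, 124) = 1 the prime 6577 does not ramify.
Euler's criterion: 31^3288 mod 6577 = 1. Thus (31|6577) = 1.
Legendre symbol 1 ⇒ 6577 is split.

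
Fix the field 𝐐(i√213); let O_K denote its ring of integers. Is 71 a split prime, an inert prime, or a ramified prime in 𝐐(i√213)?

p ramifies

Since -213 ≢ 1 mod 4, the ring of integers is ℤ[√-213] with discriminant 4·(-213) = -852.
Ramification test: 71 | -852. The prime 71 ramifies in K.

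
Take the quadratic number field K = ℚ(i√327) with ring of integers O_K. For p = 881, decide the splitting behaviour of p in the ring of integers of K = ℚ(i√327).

inert

-327 mod 4 = 1, hence disc K = -327 and O_K = ℤ[(1+√-327)/2].
Since gcd(881, -327) = 1 the prime 881 does not ramify.
Euler's criterion: (-327)^440 mod 881 = 880. Thus (-327|881) = -1.
Legendre symbol -1 ⇒ 881 is inert.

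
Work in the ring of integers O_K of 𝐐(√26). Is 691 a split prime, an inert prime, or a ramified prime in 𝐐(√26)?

Since 26 ≢ 1 mod 4, the ring of integers is ℤ[√26] with discriminant 4·26 = 104.
Since gcd(691, 104) = 1 the prime 691 does not ramify.
Euler's criterion: 26^345 mod 691 = 1. Thus (26|691) = 1.
d is a quadratic residue mod p, hence 691 splits in O_K.

split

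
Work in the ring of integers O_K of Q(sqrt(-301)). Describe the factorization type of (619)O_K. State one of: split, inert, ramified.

split

d = -301 ≡ 3 (mod 4), so O_K = ℤ[√-301] and disc(K) = 4d = -1204.
Since gcd(619, -1204) = 1 the prime 619 does not ramify.
Euler's criterion: (-301)^309 mod 619 = 1. Thus (-301|619) = 1.
d is a quadratic residue mod p, hence 619 splits in O_K.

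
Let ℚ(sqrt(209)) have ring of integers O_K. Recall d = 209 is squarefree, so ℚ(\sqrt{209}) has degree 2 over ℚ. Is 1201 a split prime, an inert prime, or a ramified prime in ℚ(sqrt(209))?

inert

Since 209 ≡ 1 mod 4, the ring of integers is ℤ[(1+√209)/2] with discriminant 209.
disc(K) = 209 is not divisible by 1201; 1201 is unramified.
(209/1201) = 209^600 mod 1201 = 1200, giving Legendre symbol -1.
Legendre symbol -1 ⇒ 1201 is inert.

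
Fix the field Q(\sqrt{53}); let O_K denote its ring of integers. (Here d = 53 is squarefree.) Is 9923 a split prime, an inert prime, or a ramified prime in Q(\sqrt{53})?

inert

d = 53 ≡ 1 (mod 4), so O_K = ℤ[(1+√53)/2] and disc(K) = d = 53.
9923 ∤ 53, so 9923 is unramified.
(53/9923) = 53^4961 mod 9923 = 9922, giving Legendre symbol -1.
Legendre symbol -1 ⇒ 9923 is inert.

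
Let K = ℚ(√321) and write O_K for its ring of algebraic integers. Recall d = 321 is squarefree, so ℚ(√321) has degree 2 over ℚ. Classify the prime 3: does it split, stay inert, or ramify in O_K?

p ramifies

321 mod 4 = 1, hence disc K = 321 and O_K = ℤ[(1+√321)/2].
disc(K) = 321 = 3·107, so p = 3 is ramified.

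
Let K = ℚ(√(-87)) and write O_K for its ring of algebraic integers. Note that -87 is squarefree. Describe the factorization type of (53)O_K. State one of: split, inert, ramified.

Since -87 ≡ 1 mod 4, the ring of integers is ℤ[(1+√-87)/2] with discriminant -87.
disc(K) = -87 is not divisible by 53; 53 is unramified.
Compute (-87/53) via Euler: 19^((53-1)/2) mod 53 = 52, so (-87/53) = -1.
d is a non-residue mod p, hence 53 remains inert in O_K.

remains prime (inert)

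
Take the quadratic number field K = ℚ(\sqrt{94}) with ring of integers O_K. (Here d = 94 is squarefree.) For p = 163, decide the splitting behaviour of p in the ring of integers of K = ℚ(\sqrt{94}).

inert

94 mod 4 = 2, hence disc K = 4·94 = 376 and O_K = ℤ[√94].
Since gcd(163, 376) = 1 the prime 163 does not ramify.
Legendre symbol by Euler's criterion: (94/163) ≡ 94^81 ≡ 162 (mod 163), i.e. (94/163) = -1.
Legendre symbol -1 ⇒ 163 is inert.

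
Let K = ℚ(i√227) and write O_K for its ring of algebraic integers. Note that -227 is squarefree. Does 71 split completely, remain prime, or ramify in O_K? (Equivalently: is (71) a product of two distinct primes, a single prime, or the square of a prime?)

d = -227 ≡ 1 (mod 4), so O_K = ℤ[(1+√-227)/2] and disc(K) = d = -227.
disc(K) = -227 is not divisible by 71; 71 is unramified.
Legendre symbol by Euler's criterion: (-227/71) ≡ (-227)^35 ≡ 1 (mod 71), i.e. (-227/71) = 1.
(-227/71) = 1, so 71 splits.

p splits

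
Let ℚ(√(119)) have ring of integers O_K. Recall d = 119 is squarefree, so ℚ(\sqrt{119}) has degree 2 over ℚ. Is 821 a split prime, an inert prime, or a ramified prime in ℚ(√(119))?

inert

d = 119 ≡ 3 (mod 4), so O_K = ℤ[√119] and disc(K) = 4d = 476.
821 ∤ 476, so 821 is unramified.
Euler's criterion: 119^410 mod 821 = 820. Thus (119|821) = -1.
(119/821) = -1, so 821 is inert.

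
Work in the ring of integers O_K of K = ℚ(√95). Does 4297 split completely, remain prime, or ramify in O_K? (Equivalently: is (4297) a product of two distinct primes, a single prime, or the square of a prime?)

95 mod 4 = 3, hence disc K = 4·95 = 380 and O_K = ℤ[√95].
Since gcd(4297, 380) = 1 the prime 4297 does not ramify.
Euler's criterion: 95^2148 mod 4297 = 1. Thus (95|4297) = 1.
(95/4297) = 1, so 4297 splits.

4297 splits in O_K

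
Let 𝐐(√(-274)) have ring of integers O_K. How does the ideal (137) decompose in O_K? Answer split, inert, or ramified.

-274 mod 4 = 2, hence disc K = 4·(-274) = -1096 and O_K = ℤ[√-274].
Ramification test: 137 | -1096. The prime 137 ramifies in K.

p ramifies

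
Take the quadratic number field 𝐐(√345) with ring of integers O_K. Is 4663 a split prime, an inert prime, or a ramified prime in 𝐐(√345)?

345 mod 4 = 1, hence disc K = 345 and O_K = ℤ[(1+√345)/2].
Since gcd(4663, 345) = 1 the prime 4663 does not ramify.
(345/4663) = 345^2331 mod 4663 = 1, giving Legendre symbol 1.
d is a quadratic residue mod p, hence 4663 splits in O_K.

splits completely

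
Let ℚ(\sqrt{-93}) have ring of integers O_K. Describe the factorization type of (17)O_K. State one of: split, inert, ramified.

Since -93 ≢ 1 mod 4, the ring of integers is ℤ[√-93] with discriminant 4·(-93) = -372.
17 ∤ -372, so 17 is unramified.
Compute (-93/17) via Euler: 9^((17-1)/2) mod 17 = 1, so (-93/17) = 1.
(-93/17) = 1, so 17 splits.

p splits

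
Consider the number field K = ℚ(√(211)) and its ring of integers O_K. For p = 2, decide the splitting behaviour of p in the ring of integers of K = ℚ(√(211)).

d = 211 ≡ 3 (mod 4), so O_K = ℤ[√211] and disc(K) = 4d = 844.
Ramification test: 2 | 844. The prime 2 ramifies in K.

ramified — (2) = 𝔭²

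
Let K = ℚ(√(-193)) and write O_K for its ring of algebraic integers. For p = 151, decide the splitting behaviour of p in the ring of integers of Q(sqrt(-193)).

inert

d = -193 ≡ 3 (mod 4), so O_K = ℤ[√-193] and disc(K) = 4d = -772.
151 ∤ -772, so 151 is unramified.
Legendre symbol by Euler's criterion: (-193/151) ≡ (-193)^75 ≡ 150 (mod 151), i.e. (-193/151) = -1.
(-193/151) = -1, so 151 is inert.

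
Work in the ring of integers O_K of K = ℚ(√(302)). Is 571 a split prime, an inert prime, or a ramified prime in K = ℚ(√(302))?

571 splits in O_K

302 mod 4 = 2, hence disc K = 4·302 = 1208 and O_K = ℤ[√302].
disc(K) = 1208 is not divisible by 571; 571 is unramified.
Compute (302/571) via Euler: 302^((571-1)/2) mod 571 = 1, so (302/571) = 1.
d is a quadratic residue mod p, hence 571 splits in O_K.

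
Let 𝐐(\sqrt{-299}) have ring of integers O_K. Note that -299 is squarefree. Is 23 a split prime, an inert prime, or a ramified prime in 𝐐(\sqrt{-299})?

p ramifies

-299 mod 4 = 1, hence disc K = -299 and O_K = ℤ[(1+√-299)/2].
disc(K) = -299 = 23·(-13), so p = 23 is ramified.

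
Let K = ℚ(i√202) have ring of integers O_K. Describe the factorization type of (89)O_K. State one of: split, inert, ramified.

inert — (89) stays prime in O_K

-202 mod 4 = 2, hence disc K = 4·(-202) = -808 and O_K = ℤ[√-202].
disc(K) = -808 is not divisible by 89; 89 is unramified.
(-202/89) = 65^44 mod 89 = 88, giving Legendre symbol -1.
d is a non-residue mod p, hence 89 remains inert in O_K.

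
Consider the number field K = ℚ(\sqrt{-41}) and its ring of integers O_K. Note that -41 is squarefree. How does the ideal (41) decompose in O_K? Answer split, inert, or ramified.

p ramifies

Since -41 ≢ 1 mod 4, the ring of integers is ℤ[√-41] with discriminant 4·(-41) = -164.
disc(K) = -164 = 41·(-4), so p = 41 is ramified.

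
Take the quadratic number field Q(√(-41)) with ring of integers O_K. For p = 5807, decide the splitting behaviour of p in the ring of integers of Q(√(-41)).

-41 mod 4 = 3, hence disc K = 4·(-41) = -164 and O_K = ℤ[√-41].
Since gcd(5807, -164) = 1 the prime 5807 does not ramify.
(-41/5807) = 5766^2903 mod 5807 = 1, giving Legendre symbol 1.
Legendre symbol 1 ⇒ 5807 is split.

split — (5807) = 𝔭₁𝔭₂ with 𝔭₁ ≠ 𝔭₂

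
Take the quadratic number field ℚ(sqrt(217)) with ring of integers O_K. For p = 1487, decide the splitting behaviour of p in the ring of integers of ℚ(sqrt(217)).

split

217 mod 4 = 1, hence disc K = 217 and O_K = ℤ[(1+√217)/2].
Since gcd(1487, 217) = 1 the prime 1487 does not ramify.
Compute (217/1487) via Euler: 217^((1487-1)/2) mod 1487 = 1, so (217/1487) = 1.
Legendre symbol 1 ⇒ 1487 is split.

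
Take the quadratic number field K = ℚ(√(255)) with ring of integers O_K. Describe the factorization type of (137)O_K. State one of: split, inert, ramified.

Since 255 ≢ 1 mod 4, the ring of integers is ℤ[√255] with discriminant 4·255 = 1020.
137 ∤ 1020, so 137 is unramified.
Euler's criterion: 255^68 mod 137 = 1. Thus (255|137) = 1.
(255/137) = 1, so 137 splits.

split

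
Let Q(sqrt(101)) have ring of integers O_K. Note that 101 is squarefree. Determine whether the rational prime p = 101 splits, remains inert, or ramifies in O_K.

ramifies in O_K

d = 101 ≡ 1 (mod 4), so O_K = ℤ[(1+√101)/2] and disc(K) = d = 101.
101 divides disc(K) = 101, so 101 ramifies.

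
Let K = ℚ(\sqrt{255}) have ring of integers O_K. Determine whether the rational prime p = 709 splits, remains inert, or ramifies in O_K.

inert

255 mod 4 = 3, hence disc K = 4·255 = 1020 and O_K = ℤ[√255].
709 ∤ 1020, so 709 is unramified.
(255/709) = 255^354 mod 709 = 708, giving Legendre symbol -1.
Legendre symbol -1 ⇒ 709 is inert.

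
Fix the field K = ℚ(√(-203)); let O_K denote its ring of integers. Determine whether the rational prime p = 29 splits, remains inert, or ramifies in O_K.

ramified

Since -203 ≡ 1 mod 4, the ring of integers is ℤ[(1+√-203)/2] with discriminant -203.
disc(K) = -203 = 29·(-7), so p = 29 is ramified.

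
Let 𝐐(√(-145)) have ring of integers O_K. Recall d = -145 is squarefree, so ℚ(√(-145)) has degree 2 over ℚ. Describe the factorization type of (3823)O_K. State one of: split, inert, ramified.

Since -145 ≢ 1 mod 4, the ring of integers is ℤ[√-145] with discriminant 4·(-145) = -580.
disc(K) = -580 is not divisible by 3823; 3823 is unramified.
(-145/3823) = 3678^1911 mod 3823 = 1, giving Legendre symbol 1.
d is a quadratic residue mod p, hence 3823 splits in O_K.

3823 splits in O_K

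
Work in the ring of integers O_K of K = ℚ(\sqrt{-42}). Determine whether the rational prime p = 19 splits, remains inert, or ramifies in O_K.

inert

d = -42 ≡ 2 (mod 4), so O_K = ℤ[√-42] and disc(K) = 4d = -168.
Since gcd(19, -168) = 1 the prime 19 does not ramify.
Compute (-42/19) via Euler: 15^((19-1)/2) mod 19 = 18, so (-42/19) = -1.
d is a non-residue mod p, hence 19 remains inert in O_K.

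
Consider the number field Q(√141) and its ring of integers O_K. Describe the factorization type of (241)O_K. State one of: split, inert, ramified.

split

141 mod 4 = 1, hence disc K = 141 and O_K = ℤ[(1+√141)/2].
Since gcd(241, 141) = 1 the prime 241 does not ramify.
Compute (141/241) via Euler: 141^((241-1)/2) mod 241 = 1, so (141/241) = 1.
Legendre symbol 1 ⇒ 241 is split.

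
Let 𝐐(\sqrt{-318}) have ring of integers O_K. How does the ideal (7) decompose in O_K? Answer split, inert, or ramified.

-318 mod 4 = 2, hence disc K = 4·(-318) = -1272 and O_K = ℤ[√-318].
disc(K) = -1272 is not divisible by 7; 7 is unramified.
Legendre symbol by Euler's criterion: (-318/7) ≡ (-318)^3 ≡ 1 (mod 7), i.e. (-318/7) = 1.
(-318/7) = 1, so 7 splits.

split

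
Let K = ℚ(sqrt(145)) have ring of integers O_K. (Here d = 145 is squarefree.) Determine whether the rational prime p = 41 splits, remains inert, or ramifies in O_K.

145 mod 4 = 1, hence disc K = 145 and O_K = ℤ[(1+√145)/2].
Since gcd(41, 145) = 1 the prime 41 does not ramify.
Legendre symbol by Euler's criterion: (145/41) ≡ 145^20 ≡ 40 (mod 41), i.e. (145/41) = -1.
d is a non-residue mod p, hence 41 remains inert in O_K.

p is inert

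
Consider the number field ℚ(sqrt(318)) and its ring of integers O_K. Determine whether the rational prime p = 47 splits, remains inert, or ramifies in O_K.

split — (47) = 𝔭₁𝔭₂ with 𝔭₁ ≠ 𝔭₂

318 mod 4 = 2, hence disc K = 4·318 = 1272 and O_K = ℤ[√318].
47 ∤ 1272, so 47 is unramified.
Euler's criterion: 318^23 mod 47 = 1. Thus (318|47) = 1.
(318/47) = 1, so 47 splits.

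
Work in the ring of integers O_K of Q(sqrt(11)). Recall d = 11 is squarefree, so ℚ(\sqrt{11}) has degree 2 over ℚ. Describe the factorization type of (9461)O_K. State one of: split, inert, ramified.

d = 11 ≡ 3 (mod 4), so O_K = ℤ[√11] and disc(K) = 4d = 44.
Since gcd(9461, 44) = 1 the prime 9461 does not ramify.
(11/9461) = 11^4730 mod 9461 = 1, giving Legendre symbol 1.
(11/9461) = 1, so 9461 splits.

splits completely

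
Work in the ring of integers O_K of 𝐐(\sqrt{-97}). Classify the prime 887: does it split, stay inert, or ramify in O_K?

split

Since -97 ≢ 1 mod 4, the ring of integers is ℤ[√-97] with discriminant 4·(-97) = -388.
disc(K) = -388 is not divisible by 887; 887 is unramified.
(-97/887) = 790^443 mod 887 = 1, giving Legendre symbol 1.
d is a quadratic residue mod p, hence 887 splits in O_K.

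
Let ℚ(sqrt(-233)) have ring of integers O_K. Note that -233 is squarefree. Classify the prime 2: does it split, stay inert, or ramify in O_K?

Since -233 ≢ 1 mod 4, the ring of integers is ℤ[√-233] with discriminant 4·(-233) = -932.
disc(K) = -932 = 2·(-466), so p = 2 is ramified.

p ramifies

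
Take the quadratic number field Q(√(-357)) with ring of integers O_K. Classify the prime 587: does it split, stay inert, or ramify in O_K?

remains prime (inert)

Since -357 ≢ 1 mod 4, the ring of integers is ℤ[√-357] with discriminant 4·(-357) = -1428.
Since gcd(587, -1428) = 1 the prime 587 does not ramify.
(-357/587) = 230^293 mod 587 = 586, giving Legendre symbol -1.
Legendre symbol -1 ⇒ 587 is inert.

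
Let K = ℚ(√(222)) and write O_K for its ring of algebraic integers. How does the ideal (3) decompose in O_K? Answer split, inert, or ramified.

d = 222 ≡ 2 (mod 4), so O_K = ℤ[√222] and disc(K) = 4d = 888.
disc(K) = 888 = 3·296, so p = 3 is ramified.

3 is ramified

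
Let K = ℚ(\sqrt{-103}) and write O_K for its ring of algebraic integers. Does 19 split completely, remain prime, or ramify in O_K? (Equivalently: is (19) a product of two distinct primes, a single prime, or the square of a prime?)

Since -103 ≡ 1 mod 4, the ring of integers is ℤ[(1+√-103)/2] with discriminant -103.
Since gcd(19, -103) = 1 the prime 19 does not ramify.
Compute (-103/19) via Euler: 11^((19-1)/2) mod 19 = 1, so (-103/19) = 1.
d is a quadratic residue mod p, hence 19 splits in O_K.

split — (19) = 𝔭₁𝔭₂ with 𝔭₁ ≠ 𝔭₂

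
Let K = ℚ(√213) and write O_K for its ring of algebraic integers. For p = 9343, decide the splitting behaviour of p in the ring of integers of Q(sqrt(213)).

p is inert

d = 213 ≡ 1 (mod 4), so O_K = ℤ[(1+√213)/2] and disc(K) = d = 213.
disc(K) = 213 is not divisible by 9343; 9343 is unramified.
Euler's criterion: 213^4671 mod 9343 = 9342. Thus (213|9343) = -1.
(213/9343) = -1, so 9343 is inert.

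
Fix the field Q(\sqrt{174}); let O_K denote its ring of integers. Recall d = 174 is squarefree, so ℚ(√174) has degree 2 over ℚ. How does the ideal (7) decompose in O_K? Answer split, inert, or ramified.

Since 174 ≢ 1 mod 4, the ring of integers is ℤ[√174] with discriminant 4·174 = 696.
disc(K) = 696 is not divisible by 7; 7 is unramified.
(174/7) = 6^3 mod 7 = 6, giving Legendre symbol -1.
Legendre symbol -1 ⇒ 7 is inert.

inert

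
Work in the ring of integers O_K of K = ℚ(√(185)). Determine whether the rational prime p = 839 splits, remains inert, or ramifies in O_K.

d = 185 ≡ 1 (mod 4), so O_K = ℤ[(1+√185)/2] and disc(K) = d = 185.
839 ∤ 185, so 839 is unramified.
Euler's criterion: 185^419 mod 839 = 1. Thus (185|839) = 1.
Legendre symbol 1 ⇒ 839 is split.

split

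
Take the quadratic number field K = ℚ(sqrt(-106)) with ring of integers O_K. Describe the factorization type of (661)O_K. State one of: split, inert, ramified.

inert — (661) stays prime in O_K

Since -106 ≢ 1 mod 4, the ring of integers is ℤ[√-106] with discriminant 4·(-106) = -424.
disc(K) = -424 is not divisible by 661; 661 is unramified.
Euler's criterion: (-106)^330 mod 661 = 660. Thus (-106|661) = -1.
(-106/661) = -1, so 661 is inert.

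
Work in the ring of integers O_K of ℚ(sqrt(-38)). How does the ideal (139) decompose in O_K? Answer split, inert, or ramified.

Since -38 ≢ 1 mod 4, the ring of integers is ℤ[√-38] with discriminant 4·(-38) = -152.
Since gcd(139, -152) = 1 the prime 139 does not ramify.
(-38/139) = 101^69 mod 139 = 138, giving Legendre symbol -1.
d is a non-residue mod p, hence 139 remains inert in O_K.

inert — (139) stays prime in O_K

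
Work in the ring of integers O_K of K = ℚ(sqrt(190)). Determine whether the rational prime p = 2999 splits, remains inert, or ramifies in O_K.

2999 remains inert

d = 190 ≡ 2 (mod 4), so O_K = ℤ[√190] and disc(K) = 4d = 760.
disc(K) = 760 is not divisible by 2999; 2999 is unramified.
Legendre symbol by Euler's criterion: (190/2999) ≡ 190^1499 ≡ 2998 (mod 2999), i.e. (190/2999) = -1.
(190/2999) = -1, so 2999 is inert.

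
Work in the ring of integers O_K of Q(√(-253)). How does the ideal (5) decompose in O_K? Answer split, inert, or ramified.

remains prime (inert)

Since -253 ≢ 1 mod 4, the ring of integers is ℤ[√-253] with discriminant 4·(-253) = -1012.
disc(K) = -1012 is not divisible by 5; 5 is unramified.
Euler's criterion: (-253)^2 mod 5 = 4. Thus (-253|5) = -1.
d is a non-residue mod p, hence 5 remains inert in O_K.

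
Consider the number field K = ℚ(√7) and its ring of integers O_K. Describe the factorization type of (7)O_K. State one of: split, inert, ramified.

Since 7 ≢ 1 mod 4, the ring of integers is ℤ[√7] with discriminant 4·7 = 28.
Ramification test: 7 | 28. The prime 7 ramifies in K.

p ramifies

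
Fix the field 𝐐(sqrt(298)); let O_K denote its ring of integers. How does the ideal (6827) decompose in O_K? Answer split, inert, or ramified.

d = 298 ≡ 2 (mod 4), so O_K = ℤ[√298] and disc(K) = 4d = 1192.
6827 ∤ 1192, so 6827 is unramified.
Legendre symbol by Euler's criterion: (298/6827) ≡ 298^3413 ≡ 1 (mod 6827), i.e. (298/6827) = 1.
d is a quadratic residue mod p, hence 6827 splits in O_K.

split — (6827) = 𝔭₁𝔭₂ with 𝔭₁ ≠ 𝔭₂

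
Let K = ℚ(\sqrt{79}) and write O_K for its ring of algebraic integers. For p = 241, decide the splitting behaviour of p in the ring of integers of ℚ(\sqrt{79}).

241 splits in O_K

79 mod 4 = 3, hence disc K = 4·79 = 316 and O_K = ℤ[√79].
disc(K) = 316 is not divisible by 241; 241 is unramified.
Euler's criterion: 79^120 mod 241 = 1. Thus (79|241) = 1.
d is a quadratic residue mod p, hence 241 splits in O_K.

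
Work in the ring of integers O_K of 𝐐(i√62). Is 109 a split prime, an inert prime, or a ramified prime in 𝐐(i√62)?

d = -62 ≡ 2 (mod 4), so O_K = ℤ[√-62] and disc(K) = 4d = -248.
disc(K) = -248 is not divisible by 109; 109 is unramified.
Compute (-62/109) via Euler: 47^((109-1)/2) mod 109 = 108, so (-62/109) = -1.
(-62/109) = -1, so 109 is inert.

inert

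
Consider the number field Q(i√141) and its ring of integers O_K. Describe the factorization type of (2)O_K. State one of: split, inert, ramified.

d = -141 ≡ 3 (mod 4), so O_K = ℤ[√-141] and disc(K) = 4d = -564.
disc(K) = -564 = 2·(-282), so p = 2 is ramified.

ramified — (2) = 𝔭²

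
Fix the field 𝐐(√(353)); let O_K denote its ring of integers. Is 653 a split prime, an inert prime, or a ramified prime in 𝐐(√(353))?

inert — (653) stays prime in O_K

d = 353 ≡ 1 (mod 4), so O_K = ℤ[(1+√353)/2] and disc(K) = d = 353.
653 ∤ 353, so 653 is unramified.
Legendre symbol by Euler's criterion: (353/653) ≡ 353^326 ≡ 652 (mod 653), i.e. (353/653) = -1.
Legendre symbol -1 ⇒ 653 is inert.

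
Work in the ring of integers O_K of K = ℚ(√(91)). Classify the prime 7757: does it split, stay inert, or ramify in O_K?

splits completely

Since 91 ≢ 1 mod 4, the ring of integers is ℤ[√91] with discriminant 4·91 = 364.
7757 ∤ 364, so 7757 is unramified.
Compute (91/7757) via Euler: 91^((7757-1)/2) mod 7757 = 1, so (91/7757) = 1.
(91/7757) = 1, so 7757 splits.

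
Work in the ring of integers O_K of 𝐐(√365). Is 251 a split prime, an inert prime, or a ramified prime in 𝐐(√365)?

d = 365 ≡ 1 (mod 4), so O_K = ℤ[(1+√365)/2] and disc(K) = d = 365.
Since gcd(251, 365) = 1 the prime 251 does not ramify.
Euler's criterion: 365^125 mod 251 = 1. Thus (365|251) = 1.
Legendre symbol 1 ⇒ 251 is split.

split — (251) = 𝔭₁𝔭₂ with 𝔭₁ ≠ 𝔭₂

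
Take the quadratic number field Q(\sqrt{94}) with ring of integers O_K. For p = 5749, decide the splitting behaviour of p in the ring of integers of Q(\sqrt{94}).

d = 94 ≡ 2 (mod 4), so O_K = ℤ[√94] and disc(K) = 4d = 376.
Since gcd(5749, 376) = 1 the prime 5749 does not ramify.
(94/5749) = 94^2874 mod 5749 = 1, giving Legendre symbol 1.
Legendre symbol 1 ⇒ 5749 is split.

split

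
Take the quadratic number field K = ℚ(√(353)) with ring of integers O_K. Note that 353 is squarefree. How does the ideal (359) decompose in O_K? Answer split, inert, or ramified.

353 mod 4 = 1, hence disc K = 353 and O_K = ℤ[(1+√353)/2].
disc(K) = 353 is not divisible by 359; 359 is unramified.
Compute (353/359) via Euler: 353^((359-1)/2) mod 359 = 358, so (353/359) = -1.
d is a non-residue mod p, hence 359 remains inert in O_K.

inert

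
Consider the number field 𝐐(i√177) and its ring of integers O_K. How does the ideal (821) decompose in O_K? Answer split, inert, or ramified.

-177 mod 4 = 3, hence disc K = 4·(-177) = -708 and O_K = ℤ[√-177].
821 ∤ -708, so 821 is unramified.
Euler's criterion: (-177)^410 mod 821 = 1. Thus (-177|821) = 1.
Legendre symbol 1 ⇒ 821 is split.

splits completely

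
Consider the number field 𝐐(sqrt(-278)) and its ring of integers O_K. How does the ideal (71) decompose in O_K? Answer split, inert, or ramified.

splits completely

Since -278 ≢ 1 mod 4, the ring of integers is ℤ[√-278] with discriminant 4·(-278) = -1112.
71 ∤ -1112, so 71 is unramified.
Legendre symbol by Euler's criterion: (-278/71) ≡ (-278)^35 ≡ 1 (mod 71), i.e. (-278/71) = 1.
Legendre symbol 1 ⇒ 71 is split.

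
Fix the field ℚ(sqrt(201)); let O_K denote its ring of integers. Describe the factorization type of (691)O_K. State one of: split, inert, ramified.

p splits

d = 201 ≡ 1 (mod 4), so O_K = ℤ[(1+√201)/2] and disc(K) = d = 201.
691 ∤ 201, so 691 is unramified.
Euler's criterion: 201^345 mod 691 = 1. Thus (201|691) = 1.
(201/691) = 1, so 691 splits.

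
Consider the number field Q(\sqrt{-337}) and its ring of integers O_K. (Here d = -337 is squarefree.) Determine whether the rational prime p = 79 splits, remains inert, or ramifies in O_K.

inert — (79) stays prime in O_K

Since -337 ≢ 1 mod 4, the ring of integers is ℤ[√-337] with discriminant 4·(-337) = -1348.
79 ∤ -1348, so 79 is unramified.
(-337/79) = 58^39 mod 79 = 78, giving Legendre symbol -1.
Legendre symbol -1 ⇒ 79 is inert.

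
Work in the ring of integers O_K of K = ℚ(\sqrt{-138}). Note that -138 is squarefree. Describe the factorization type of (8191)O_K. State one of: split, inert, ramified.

Since -138 ≢ 1 mod 4, the ring of integers is ℤ[√-138] with discriminant 4·(-138) = -552.
Since gcd(8191, -552) = 1 the prime 8191 does not ramify.
Compute (-138/8191) via Euler: 8053^((8191-1)/2) mod 8191 = 8190, so (-138/8191) = -1.
d is a non-residue mod p, hence 8191 remains inert in O_K.

inert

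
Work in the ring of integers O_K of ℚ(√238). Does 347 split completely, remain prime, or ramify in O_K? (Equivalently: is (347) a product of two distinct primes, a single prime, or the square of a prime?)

d = 238 ≡ 2 (mod 4), so O_K = ℤ[√238] and disc(K) = 4d = 952.
Since gcd(347, 952) = 1 the prime 347 does not ramify.
Legendre symbol by Euler's criterion: (238/347) ≡ 238^173 ≡ 346 (mod 347), i.e. (238/347) = -1.
(238/347) = -1, so 347 is inert.

inert — (347) stays prime in O_K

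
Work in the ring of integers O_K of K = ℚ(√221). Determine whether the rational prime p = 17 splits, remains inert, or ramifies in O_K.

p ramifies

221 mod 4 = 1, hence disc K = 221 and O_K = ℤ[(1+√221)/2].
Ramification test: 17 | 221. The prime 17 ramifies in K.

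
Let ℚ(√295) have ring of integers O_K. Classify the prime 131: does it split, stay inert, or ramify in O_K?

split

295 mod 4 = 3, hence disc K = 4·295 = 1180 and O_K = ℤ[√295].
disc(K) = 1180 is not divisible by 131; 131 is unramified.
Euler's criterion: 295^65 mod 131 = 1. Thus (295|131) = 1.
Legendre symbol 1 ⇒ 131 is split.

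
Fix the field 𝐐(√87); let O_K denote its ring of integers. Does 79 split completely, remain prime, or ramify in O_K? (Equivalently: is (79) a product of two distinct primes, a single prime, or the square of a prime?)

79 splits in O_K

d = 87 ≡ 3 (mod 4), so O_K = ℤ[√87] and disc(K) = 4d = 348.
disc(K) = 348 is not divisible by 79; 79 is unramified.
Compute (87/79) via Euler: 8^((79-1)/2) mod 79 = 1, so (87/79) = 1.
(87/79) = 1, so 79 splits.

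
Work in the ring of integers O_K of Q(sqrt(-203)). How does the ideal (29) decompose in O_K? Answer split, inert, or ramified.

29 is ramified

Since -203 ≡ 1 mod 4, the ring of integers is ℤ[(1+√-203)/2] with discriminant -203.
Ramification test: 29 | -203. The prime 29 ramifies in K.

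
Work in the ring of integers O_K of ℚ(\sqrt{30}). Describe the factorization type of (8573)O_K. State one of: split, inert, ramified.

inert

d = 30 ≡ 2 (mod 4), so O_K = ℤ[√30] and disc(K) = 4d = 120.
disc(K) = 120 is not divisible by 8573; 8573 is unramified.
Legendre symbol by Euler's criterion: (30/8573) ≡ 30^4286 ≡ 8572 (mod 8573), i.e. (30/8573) = -1.
d is a non-residue mod p, hence 8573 remains inert in O_K.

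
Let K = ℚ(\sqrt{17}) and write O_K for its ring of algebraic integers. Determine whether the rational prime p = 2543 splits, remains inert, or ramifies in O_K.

17 mod 4 = 1, hence disc K = 17 and O_K = ℤ[(1+√17)/2].
disc(K) = 17 is not divisible by 2543; 2543 is unramified.
Compute (17/2543) via Euler: 17^((2543-1)/2) mod 2543 = 2542, so (17/2543) = -1.
d is a non-residue mod p, hence 2543 remains inert in O_K.

2543 remains inert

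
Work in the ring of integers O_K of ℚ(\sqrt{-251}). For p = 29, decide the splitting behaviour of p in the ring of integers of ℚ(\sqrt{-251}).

Since -251 ≡ 1 mod 4, the ring of integers is ℤ[(1+√-251)/2] with discriminant -251.
Since gcd(29, -251) = 1 the prime 29 does not ramify.
(-251/29) = 10^14 mod 29 = 28, giving Legendre symbol -1.
(-251/29) = -1, so 29 is inert.

remains prime (inert)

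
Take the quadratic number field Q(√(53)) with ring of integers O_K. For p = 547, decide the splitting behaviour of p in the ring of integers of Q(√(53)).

p splits

d = 53 ≡ 1 (mod 4), so O_K = ℤ[(1+√53)/2] and disc(K) = d = 53.
547 ∤ 53, so 547 is unramified.
(53/547) = 53^273 mod 547 = 1, giving Legendre symbol 1.
Legendre symbol 1 ⇒ 547 is split.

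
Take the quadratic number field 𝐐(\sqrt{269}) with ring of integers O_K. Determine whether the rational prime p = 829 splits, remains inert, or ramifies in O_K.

829 remains inert

d = 269 ≡ 1 (mod 4), so O_K = ℤ[(1+√269)/2] and disc(K) = d = 269.
829 ∤ 269, so 829 is unramified.
(269/829) = 269^414 mod 829 = 828, giving Legendre symbol -1.
Legendre symbol -1 ⇒ 829 is inert.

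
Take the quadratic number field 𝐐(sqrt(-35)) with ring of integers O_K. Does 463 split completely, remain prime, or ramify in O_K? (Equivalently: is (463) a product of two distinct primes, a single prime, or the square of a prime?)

-35 mod 4 = 1, hence disc K = -35 and O_K = ℤ[(1+√-35)/2].
Since gcd(463, -35) = 1 the prime 463 does not ramify.
Legendre symbol by Euler's criterion: (-35/463) ≡ (-35)^231 ≡ 462 (mod 463), i.e. (-35/463) = -1.
(-35/463) = -1, so 463 is inert.

463 remains inert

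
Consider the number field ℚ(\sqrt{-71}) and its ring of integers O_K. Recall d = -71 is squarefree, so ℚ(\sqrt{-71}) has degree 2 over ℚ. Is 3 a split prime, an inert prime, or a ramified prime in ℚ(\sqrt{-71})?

p splits

Since -71 ≡ 1 mod 4, the ring of integers is ℤ[(1+√-71)/2] with discriminant -71.
disc(K) = -71 is not divisible by 3; 3 is unramified.
Compute (-71/3) via Euler: 1^((3-1)/2) mod 3 = 1, so (-71/3) = 1.
Legendre symbol 1 ⇒ 3 is split.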